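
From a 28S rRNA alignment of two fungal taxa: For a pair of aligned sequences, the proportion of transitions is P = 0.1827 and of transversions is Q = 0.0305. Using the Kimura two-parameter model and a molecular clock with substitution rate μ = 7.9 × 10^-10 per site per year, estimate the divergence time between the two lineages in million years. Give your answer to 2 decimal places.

Under the Kimura two-parameter model, d = −½ ln(1 − 2P − Q) − ¼ ln(1 − 2Q).
1 − 2P − Q = 0.6041, giving −½ ln(0.6041) = 0.252008.
1 − 2Q = 0.939, giving −¼ ln(0.939) = 0.015735.
d = 0.252008 + 0.015735 = 0.267743.
Under a molecular clock d = 2μt, so t = d/(2μ) = 0.267743 / (2 × 7.9 × 10^-10) = 169.46 million years.

169.46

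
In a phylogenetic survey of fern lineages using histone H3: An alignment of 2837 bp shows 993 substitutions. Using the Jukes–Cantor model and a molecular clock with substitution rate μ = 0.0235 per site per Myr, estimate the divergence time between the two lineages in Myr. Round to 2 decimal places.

p = 993/2837 ≈ 0.350018.
d = −(3/4) ln(1 − 4p/3) = −0.75 ln(1 − 0.466691) = −0.75 ln(0.533309)
  = −0.75 × (-0.628654) = 0.471491 substitutions/site.
Under a molecular clock d = 2μt, so t = d/(2μ) = 0.471491 / (2 × 0.0235) = 10.03 Myr.

10.03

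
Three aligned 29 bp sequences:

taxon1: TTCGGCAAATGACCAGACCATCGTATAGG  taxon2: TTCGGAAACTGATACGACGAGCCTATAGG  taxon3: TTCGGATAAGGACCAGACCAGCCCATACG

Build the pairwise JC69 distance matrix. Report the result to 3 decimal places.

taxon1–taxon2: 8/29 sites differ → p ≈ 0.275862, d = −0.75 ln(1 − 0.367816) = 0.343931 ≈ 0.344.
taxon1–taxon3: 7/29 sites differ → p ≈ 0.241379, d = −0.75 ln(1 − 0.321839) = 0.291278 ≈ 0.291.
taxon2–taxon3: 9/29 sites differ → p ≈ 0.310345, d = −0.75 ln(1 − 0.413793) = 0.400562 ≈ 0.401.

d(taxon1,taxon2) = 0.344, d(taxon1,taxon3) = 0.291, d(taxon2,taxon3) = 0.401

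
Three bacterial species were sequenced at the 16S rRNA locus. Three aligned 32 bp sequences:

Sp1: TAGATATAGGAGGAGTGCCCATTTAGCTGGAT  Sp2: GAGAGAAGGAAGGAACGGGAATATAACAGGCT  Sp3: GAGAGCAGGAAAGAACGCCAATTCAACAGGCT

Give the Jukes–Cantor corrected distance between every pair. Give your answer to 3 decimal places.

Sp1–Sp2: 14/32 sites differ → p = 0.4375, d = −0.75 ln(1 − 0.583333) = 0.656601 ≈ 0.657.
Sp1–Sp3: 14/32 sites differ → p = 0.4375, d = −0.75 ln(1 − 0.583333) = 0.656601 ≈ 0.657.
Sp2–Sp3: 6/32 sites differ → p = 0.1875, d = −0.75 ln(1 − 0.25) = 0.215762 ≈ 0.216.

d(Sp1,Sp2) = 0.657, d(Sp1,Sp3) = 0.657, d(Sp2,Sp3) = 0.216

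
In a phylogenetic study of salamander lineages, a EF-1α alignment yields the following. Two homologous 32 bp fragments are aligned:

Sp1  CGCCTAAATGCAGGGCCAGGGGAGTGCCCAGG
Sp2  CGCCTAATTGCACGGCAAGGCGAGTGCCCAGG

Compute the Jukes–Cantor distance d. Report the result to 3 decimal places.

0.137

The sequences differ at 4 of 32 sites (8, 13, 17, 21), so p = 4/32 = 0.125.
d = −(3/4) ln(1 − 4p/3) = −0.75 ln(1 − 0.166667) = −0.75 ln(0.833333)
  = −0.75 × (-0.182322) = 0.136742 substitutions/site.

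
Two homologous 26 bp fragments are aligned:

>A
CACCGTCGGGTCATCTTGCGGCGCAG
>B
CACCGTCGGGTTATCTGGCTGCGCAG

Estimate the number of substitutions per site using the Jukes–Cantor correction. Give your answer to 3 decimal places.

The sequences differ at 3 of 26 sites (12, 17, 20), so p = 3/26 ≈ 0.115385.
d = −(3/4) ln(1 − 4p/3) = −0.75 ln(1 − 0.153847) = −0.75 ln(0.846153)
  = −0.75 × (-0.167055) = 0.125291 substitutions/site.

0.125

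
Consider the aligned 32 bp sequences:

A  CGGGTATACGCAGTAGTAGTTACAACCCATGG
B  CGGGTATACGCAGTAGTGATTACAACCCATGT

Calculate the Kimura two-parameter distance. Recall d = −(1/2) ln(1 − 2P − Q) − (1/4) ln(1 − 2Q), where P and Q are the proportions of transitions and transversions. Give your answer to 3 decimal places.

0.101

Of 32 sites, 2 differences are transitions and 1 are transversions, so P = 2/32 = 0.0625 and Q = 1/32 = 0.03125.
Under the Kimura two-parameter model, d = −½ ln(1 − 2P − Q) − ¼ ln(1 − 2Q).
1 − 2P − Q = 0.84375, giving −½ ln(0.84375) = 0.084950.
1 − 2Q = 0.9375, giving −¼ ln(0.9375) = 0.016135.
d = 0.084950 + 0.016135 = 0.101085.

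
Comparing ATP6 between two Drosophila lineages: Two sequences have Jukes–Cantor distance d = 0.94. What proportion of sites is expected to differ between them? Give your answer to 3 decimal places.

p = (3/4)(1 − e^(−4d/3)) = 0.75 × (1 − e^(-1.253333)) = 0.75 × (1 − 0.285551) = 0.535837.

0.536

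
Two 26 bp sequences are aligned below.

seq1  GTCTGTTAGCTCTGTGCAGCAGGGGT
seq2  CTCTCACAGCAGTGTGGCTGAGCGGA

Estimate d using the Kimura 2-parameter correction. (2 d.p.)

Of 26 sites, 1 differences are transitions and 11 are transversions, so P = 1/26 ≈ 0.038462 and Q = 11/26 ≈ 0.423077.
Under the Kimura two-parameter model, d = −½ ln(1 − 2P − Q) − ¼ ln(1 − 2Q).
1 − 2P − Q = 0.499999, giving −½ ln(0.499999) = 0.346575.
1 − 2Q = 0.153846, giving −¼ ln(0.153846) = 0.467951.
d = 0.346575 + 0.467951 = 0.814526.

0.81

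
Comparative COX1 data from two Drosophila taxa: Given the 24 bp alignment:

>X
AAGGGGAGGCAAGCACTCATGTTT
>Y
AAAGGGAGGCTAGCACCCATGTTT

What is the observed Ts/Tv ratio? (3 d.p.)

Transitions are A↔G and C↔T; transversions are all other mismatches.
Transitions: 2. Transversions: 1.
R = 2/1 = 2.000.

2.000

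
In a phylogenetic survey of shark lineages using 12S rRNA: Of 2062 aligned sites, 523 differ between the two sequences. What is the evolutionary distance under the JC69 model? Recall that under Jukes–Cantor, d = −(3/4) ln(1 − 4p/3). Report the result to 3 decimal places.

p = 523/2062 ≈ 0.253637.
d = −(3/4) ln(1 − 4p/3) = −0.75 ln(1 − 0.338183) = −0.75 ln(0.661817)
  = −0.75 × (-0.412766) = 0.309575 substitutions/site.

0.310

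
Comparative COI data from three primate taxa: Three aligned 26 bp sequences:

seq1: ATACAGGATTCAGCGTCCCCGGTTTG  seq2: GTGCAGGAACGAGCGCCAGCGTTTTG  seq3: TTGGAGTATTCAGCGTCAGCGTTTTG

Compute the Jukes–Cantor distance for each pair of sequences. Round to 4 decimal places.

d(seq1,seq2) = 0.4643, d(seq1,seq3) = 0.3335, d(seq2,seq3) = 0.3335

seq1–seq2: 9/26 sites differ → p ≈ 0.346154, d = −0.75 ln(1 − 0.461539) = 0.464280 ≈ 0.4643.
seq1–seq3: 7/26 sites differ → p ≈ 0.269231, d = −0.75 ln(1 − 0.358975) = 0.333515 ≈ 0.3335.
seq2–seq3: 7/26 sites differ → p ≈ 0.269231, d = −0.75 ln(1 − 0.358975) = 0.333515 ≈ 0.3335.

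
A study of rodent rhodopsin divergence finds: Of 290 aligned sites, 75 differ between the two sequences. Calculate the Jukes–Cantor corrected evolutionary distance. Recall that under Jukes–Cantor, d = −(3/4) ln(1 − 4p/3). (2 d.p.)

0.32

p = 75/290 ≈ 0.258621.
d = −(3/4) ln(1 − 4p/3) = −0.75 ln(1 − 0.344828) = −0.75 ln(0.655172)
  = −0.75 × (-0.422857) = 0.317143 substitutions/site.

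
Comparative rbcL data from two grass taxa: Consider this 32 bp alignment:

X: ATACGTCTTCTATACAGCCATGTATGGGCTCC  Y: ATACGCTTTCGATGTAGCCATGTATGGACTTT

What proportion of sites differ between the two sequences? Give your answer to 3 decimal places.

The sequences differ at 8 of 32 positions (sites 6, 7, 11, 14, 15, 28, 31, 32).
p = 8/32 = 0.250.

0.250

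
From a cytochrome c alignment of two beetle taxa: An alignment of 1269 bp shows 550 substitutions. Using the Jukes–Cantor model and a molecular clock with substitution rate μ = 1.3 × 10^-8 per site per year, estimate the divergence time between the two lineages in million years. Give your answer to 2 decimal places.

24.88

p = 550/1269 ≈ 0.433412.
d = −(3/4) ln(1 − 4p/3) = −0.75 ln(1 − 0.577883) = −0.75 ln(0.422117)
  = −0.75 × (-0.862473) = 0.646855 substitutions/site.
Under a molecular clock d = 2μt, so t = d/(2μ) = 0.646855 / (2 × 1.3 × 10^-8) = 24.88 million years.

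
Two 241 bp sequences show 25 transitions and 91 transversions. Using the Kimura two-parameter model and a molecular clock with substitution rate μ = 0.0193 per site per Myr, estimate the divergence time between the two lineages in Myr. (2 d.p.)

P = 25/241 ≈ 0.103734 and Q = 91/241 ≈ 0.377593.
Under the Kimura two-parameter model, d = −½ ln(1 − 2P − Q) − ¼ ln(1 − 2Q).
1 − 2P − Q = 0.414939, giving −½ ln(0.414939) = 0.439812.
1 − 2Q = 0.244814, giving −¼ ln(0.244814) = 0.351814.
d = 0.439812 + 0.351814 = 0.791626.
Under a molecular clock d = 2μt, so t = d/(2μ) = 0.791626 / (2 × 0.0193) = 20.51 Myr.

20.51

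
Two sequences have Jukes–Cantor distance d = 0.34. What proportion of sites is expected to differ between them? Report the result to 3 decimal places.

0.273

p = (3/4)(1 − e^(−4d/3)) = 0.75 × (1 − e^(-0.453333)) = 0.75 × (1 − 0.635506) = 0.273371.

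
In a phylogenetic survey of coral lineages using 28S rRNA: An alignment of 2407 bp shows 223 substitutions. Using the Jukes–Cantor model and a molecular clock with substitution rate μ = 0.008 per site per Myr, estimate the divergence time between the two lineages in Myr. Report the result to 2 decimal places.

6.18

p = 223/2407 ≈ 0.092646.
d = −(3/4) ln(1 − 4p/3) = −0.75 ln(1 − 0.123528) = −0.75 ln(0.876472)
  = −0.75 × (-0.131851) = 0.098888 substitutions/site.
Under a molecular clock d = 2μt, so t = d/(2μ) = 0.098888 / (2 × 0.008) = 6.18 Myr.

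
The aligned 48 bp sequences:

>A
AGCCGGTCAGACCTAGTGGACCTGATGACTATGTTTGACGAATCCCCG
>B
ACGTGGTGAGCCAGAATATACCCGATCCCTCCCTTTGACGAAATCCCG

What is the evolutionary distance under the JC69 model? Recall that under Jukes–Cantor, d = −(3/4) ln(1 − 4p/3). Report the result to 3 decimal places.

The sequences differ at 18 of 48 sites, so p = 18/48 = 0.375.
d = −(3/4) ln(1 − 4p/3) = −0.75 ln(1 − 0.5) = −0.75 ln(0.5)
  = −0.75 × (-0.693147) = 0.519860 substitutions/site.

0.520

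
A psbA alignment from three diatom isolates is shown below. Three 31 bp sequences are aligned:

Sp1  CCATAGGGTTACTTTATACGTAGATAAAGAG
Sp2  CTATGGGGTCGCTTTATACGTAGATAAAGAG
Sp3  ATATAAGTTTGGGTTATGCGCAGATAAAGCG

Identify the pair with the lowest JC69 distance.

Sp1 and Sp2

Sp1–Sp2: 4/31 differ, p = 0.129, d = 0.142.
Sp1–Sp3: 10/31 differ, p = 0.323, d = 0.422.
Sp2–Sp3: 10/31 differ, p = 0.323, d = 0.422.
The smallest distance is between Sp1 and Sp2.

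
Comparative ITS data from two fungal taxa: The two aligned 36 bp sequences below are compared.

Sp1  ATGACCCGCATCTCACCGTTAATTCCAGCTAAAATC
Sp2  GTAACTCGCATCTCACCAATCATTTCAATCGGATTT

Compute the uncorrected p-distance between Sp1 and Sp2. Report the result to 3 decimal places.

The sequences differ at 14 of 36 positions.
p = 14/36 = 0.388888… ≈ 0.389 (to 3 d.p.).

0.389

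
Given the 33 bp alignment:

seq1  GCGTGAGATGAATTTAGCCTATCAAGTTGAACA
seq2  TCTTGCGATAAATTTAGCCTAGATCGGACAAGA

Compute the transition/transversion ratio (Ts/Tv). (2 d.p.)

0.09

Transitions are A↔G and C↔T; transversions are all other mismatches.
Transitions: 1. Transversions: 11.
R = 1/11 = 0.090909… ≈ 0.09 (to 2 d.p.).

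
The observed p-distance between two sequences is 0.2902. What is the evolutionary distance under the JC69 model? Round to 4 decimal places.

0.3670

d = −(3/4) ln(1 − 4p/3) = −0.75 ln(1 − 0.386933) = −0.75 ln(0.613067)
  = −0.75 × (-0.489281) = 0.366961 substitutions/site.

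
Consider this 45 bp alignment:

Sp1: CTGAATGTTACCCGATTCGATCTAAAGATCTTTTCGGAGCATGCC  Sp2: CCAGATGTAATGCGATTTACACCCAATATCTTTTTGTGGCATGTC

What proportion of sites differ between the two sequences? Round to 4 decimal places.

0.3778

The sequences differ at 17 of 45 positions.
p = 17/45 = 0.377777… ≈ 0.3778 (to 4 d.p.).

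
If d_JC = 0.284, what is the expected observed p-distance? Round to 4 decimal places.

p = (3/4)(1 − e^(−4d/3)) = 0.75 × (1 − e^(-0.378667)) = 0.75 × (1 − 0.684774) = 0.236420.

0.2364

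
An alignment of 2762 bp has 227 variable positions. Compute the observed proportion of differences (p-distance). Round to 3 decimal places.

p = 227/2762 = 0.082186… ≈ 0.082 (to 3 d.p.).

0.082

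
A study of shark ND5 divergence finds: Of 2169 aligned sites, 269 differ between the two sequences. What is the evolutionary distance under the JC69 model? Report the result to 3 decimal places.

p = 269/2169 ≈ 0.12402.
d = −(3/4) ln(1 − 4p/3) = −0.75 ln(1 − 0.16536) = −0.75 ln(0.83464)
  = −0.75 × (-0.180755) = 0.135566 substitutions/site.

0.136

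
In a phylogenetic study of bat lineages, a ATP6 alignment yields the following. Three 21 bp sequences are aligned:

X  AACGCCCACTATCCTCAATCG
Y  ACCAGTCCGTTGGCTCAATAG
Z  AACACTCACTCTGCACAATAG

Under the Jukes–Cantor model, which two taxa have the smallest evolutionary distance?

X and Z

X–Y: 10/21 differ, p = 0.476, d = 0.756.
X–Z: 6/21 differ, p = 0.286, d = 0.360.
Y–Z: 7/21 differ, p = 0.333, d = 0.441.
The smallest distance is between X and Z.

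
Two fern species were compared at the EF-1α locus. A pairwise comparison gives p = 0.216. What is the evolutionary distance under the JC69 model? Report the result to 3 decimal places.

0.255

d = −(3/4) ln(1 − 4p/3) = −0.75 ln(1 − 0.288) = −0.75 ln(0.712)
  = −0.75 × (-0.339677) = 0.254758 substitutions/site.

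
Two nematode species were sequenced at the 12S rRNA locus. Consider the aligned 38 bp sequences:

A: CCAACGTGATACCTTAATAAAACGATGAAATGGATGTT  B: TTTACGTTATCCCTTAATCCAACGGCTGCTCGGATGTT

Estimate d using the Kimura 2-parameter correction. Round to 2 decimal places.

Of 38 sites, 6 differences are transitions and 8 are transversions, so P = 6/38 ≈ 0.157895 and Q = 8/38 ≈ 0.210526.
Under the Kimura two-parameter model, d = −½ ln(1 − 2P − Q) − ¼ ln(1 − 2Q).
1 − 2P − Q = 0.473684, giving −½ ln(0.473684) = 0.373607.
1 − 2Q = 0.578948, giving −¼ ln(0.578948) = 0.136636.
d = 0.373607 + 0.136636 = 0.510243.

0.51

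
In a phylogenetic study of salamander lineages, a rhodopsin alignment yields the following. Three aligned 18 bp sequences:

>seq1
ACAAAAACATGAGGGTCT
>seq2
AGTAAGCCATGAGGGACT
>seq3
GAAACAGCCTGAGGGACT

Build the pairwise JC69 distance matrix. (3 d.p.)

seq1–seq2: 5/18 sites differ → p ≈ 0.277778, d = −0.75 ln(1 − 0.370371) = 0.346968 ≈ 0.347.
seq1–seq3: 6/18 sites differ → p ≈ 0.333333, d = −0.75 ln(1 − 0.444444) = 0.440839 ≈ 0.441.
seq2–seq3: 7/18 sites differ → p ≈ 0.388889, d = −0.75 ln(1 − 0.518519) = 0.548166 ≈ 0.548.

d(seq1,seq2) = 0.347, d(seq1,seq3) = 0.441, d(seq2,seq3) = 0.548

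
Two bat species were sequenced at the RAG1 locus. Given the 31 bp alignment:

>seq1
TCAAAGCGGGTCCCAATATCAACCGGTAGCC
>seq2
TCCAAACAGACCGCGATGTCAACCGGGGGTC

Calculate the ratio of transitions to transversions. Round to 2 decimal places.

2.67

Transitions are A↔G and C↔T; transversions are all other mismatches.
Transitions: 8. Transversions: 3.
R = 8/3 = 2.666666… ≈ 2.67 (to 2 d.p.).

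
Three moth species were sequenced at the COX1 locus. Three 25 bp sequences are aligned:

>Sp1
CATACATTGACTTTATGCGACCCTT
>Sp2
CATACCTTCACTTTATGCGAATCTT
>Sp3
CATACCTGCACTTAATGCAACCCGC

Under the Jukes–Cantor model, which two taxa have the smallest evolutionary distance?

Sp1 and Sp2

Sp1–Sp2: 4/25 differ, p = 0.160, d = 0.180.
Sp1–Sp3: 7/25 differ, p = 0.280, d = 0.351.
Sp2–Sp3: 7/25 differ, p = 0.280, d = 0.351.
The smallest distance is between Sp1 and Sp2.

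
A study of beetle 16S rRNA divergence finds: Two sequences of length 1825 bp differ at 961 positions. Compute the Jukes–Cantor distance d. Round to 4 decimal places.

p = 961/1825 ≈ 0.526575.
d = −(3/4) ln(1 − 4p/3) = −0.75 ln(1 − 0.7021) = −0.75 ln(0.2979)
  = −0.75 × (-1.210997) = 0.908248 substitutions/site.

0.9082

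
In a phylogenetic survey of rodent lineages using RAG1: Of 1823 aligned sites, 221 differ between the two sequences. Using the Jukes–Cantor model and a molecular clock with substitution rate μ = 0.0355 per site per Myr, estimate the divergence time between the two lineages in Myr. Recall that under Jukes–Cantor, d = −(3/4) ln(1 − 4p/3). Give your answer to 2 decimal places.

p = 221/1823 ≈ 0.121229.
d = −(3/4) ln(1 − 4p/3) = −0.75 ln(1 − 0.161639) = −0.75 ln(0.838361)
  = −0.75 × (-0.176306) = 0.132230 substitutions/site.
Under a molecular clock d = 2μt, so t = d/(2μ) = 0.132230 / (2 × 0.0355) = 1.86 Myr.

1.86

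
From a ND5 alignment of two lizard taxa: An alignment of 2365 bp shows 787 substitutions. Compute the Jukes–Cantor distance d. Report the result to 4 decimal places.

0.4398

p = 787/2365 ≈ 0.33277.
d = −(3/4) ln(1 − 4p/3) = −0.75 ln(1 − 0.443693) = −0.75 ln(0.556307)
  = −0.75 × (-0.586435) = 0.439826 substitutions/site.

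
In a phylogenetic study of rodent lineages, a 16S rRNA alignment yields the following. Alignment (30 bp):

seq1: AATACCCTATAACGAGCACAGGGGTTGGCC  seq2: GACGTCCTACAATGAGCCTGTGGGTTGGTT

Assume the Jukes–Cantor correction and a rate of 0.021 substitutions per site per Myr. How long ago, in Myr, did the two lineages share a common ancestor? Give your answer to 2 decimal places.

The sequences differ at 12 of 30 sites, so p = 12/30 = 0.4.
d = −(3/4) ln(1 − 4p/3) = −0.75 ln(1 − 0.533333) = −0.75 ln(0.466667)
  = −0.75 × (-0.762139) = 0.571604 substitutions/site.
Under a molecular clock d = 2μt, so t = d/(2μ) = 0.571604 / (2 × 0.021) = 13.61 Myr.

13.61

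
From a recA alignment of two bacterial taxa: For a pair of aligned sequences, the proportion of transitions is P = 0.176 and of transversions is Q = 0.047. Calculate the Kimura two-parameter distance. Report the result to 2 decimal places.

0.28

Under the Kimura two-parameter model, d = −½ ln(1 − 2P − Q) − ¼ ln(1 − 2Q).
1 − 2P − Q = 0.601, giving −½ ln(0.601) = 0.254580.
1 − 2Q = 0.906, giving −¼ ln(0.906) = 0.024679.
d = 0.254580 + 0.024679 = 0.279259.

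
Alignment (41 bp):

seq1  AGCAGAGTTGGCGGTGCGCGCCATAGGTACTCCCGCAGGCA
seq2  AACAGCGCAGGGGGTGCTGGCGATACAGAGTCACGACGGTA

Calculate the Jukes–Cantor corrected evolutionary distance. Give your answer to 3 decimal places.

0.551

The sequences differ at 16 of 41 sites, so p = 16/41 ≈ 0.390244.
d = −(3/4) ln(1 − 4p/3) = −0.75 ln(1 − 0.520325) = −0.75 ln(0.479675)
  = −0.75 × (-0.734646) = 0.550985 substitutions/site.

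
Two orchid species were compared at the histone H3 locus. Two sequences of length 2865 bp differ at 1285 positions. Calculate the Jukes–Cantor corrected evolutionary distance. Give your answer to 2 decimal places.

0.68

p = 1285/2865 ≈ 0.448517.
d = −(3/4) ln(1 − 4p/3) = −0.75 ln(1 − 0.598023) = −0.75 ln(0.401977)
  = −0.75 × (-0.911360) = 0.683520 substitutions/site.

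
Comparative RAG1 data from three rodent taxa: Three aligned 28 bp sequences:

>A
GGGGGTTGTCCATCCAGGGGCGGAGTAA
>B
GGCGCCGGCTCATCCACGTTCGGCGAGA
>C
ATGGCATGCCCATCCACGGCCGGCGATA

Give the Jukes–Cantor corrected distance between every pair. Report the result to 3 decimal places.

d(A,B) = 0.635, d(A,C) = 0.485, d(B,C) = 0.420

A–B: 12/28 sites differ → p ≈ 0.428571, d = −0.75 ln(1 − 0.571428) = 0.635472 ≈ 0.635.
A–C: 10/28 sites differ → p ≈ 0.357143, d = −0.75 ln(1 − 0.476191) = 0.484971 ≈ 0.485.
B–C: 9/28 sites differ → p ≈ 0.321429, d = −0.75 ln(1 − 0.428572) = 0.419713 ≈ 0.420.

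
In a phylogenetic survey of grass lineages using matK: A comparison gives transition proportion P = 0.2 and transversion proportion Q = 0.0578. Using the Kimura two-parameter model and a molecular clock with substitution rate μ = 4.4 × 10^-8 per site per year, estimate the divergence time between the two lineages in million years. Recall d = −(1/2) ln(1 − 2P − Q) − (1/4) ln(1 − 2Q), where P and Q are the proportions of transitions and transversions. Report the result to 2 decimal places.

3.83

Under the Kimura two-parameter model, d = −½ ln(1 − 2P − Q) − ¼ ln(1 − 2Q).
1 − 2P − Q = 0.5422, giving −½ ln(0.5422) = 0.306060.
1 − 2Q = 0.8844, giving −¼ ln(0.8844) = 0.030711.
d = 0.306060 + 0.030711 = 0.336771.
Under a molecular clock d = 2μt, so t = d/(2μ) = 0.336771 / (2 × 4.4 × 10^-8) = 3.83 million years.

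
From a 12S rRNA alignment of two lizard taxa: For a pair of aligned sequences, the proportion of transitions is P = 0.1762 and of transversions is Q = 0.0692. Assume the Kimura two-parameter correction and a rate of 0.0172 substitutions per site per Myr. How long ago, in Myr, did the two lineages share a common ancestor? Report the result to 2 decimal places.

9.04

Under the Kimura two-parameter model, d = −½ ln(1 − 2P − Q) − ¼ ln(1 − 2Q).
1 − 2P − Q = 0.5784, giving −½ ln(0.5784) = 0.273745.
1 − 2Q = 0.8616, giving −¼ ln(0.8616) = 0.037241.
d = 0.273745 + 0.037241 = 0.310986.
Under a molecular clock d = 2μt, so t = d/(2μ) = 0.310986 / (2 × 0.0172) = 9.04 Myr.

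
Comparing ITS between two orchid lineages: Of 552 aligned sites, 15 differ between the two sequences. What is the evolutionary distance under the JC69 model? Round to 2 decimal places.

p = 15/552 ≈ 0.027174.
d = −(3/4) ln(1 − 4p/3) = −0.75 ln(1 − 0.036232) = −0.75 ln(0.963768)
  = −0.75 × (-0.036905) = 0.027679 substitutions/site.

0.03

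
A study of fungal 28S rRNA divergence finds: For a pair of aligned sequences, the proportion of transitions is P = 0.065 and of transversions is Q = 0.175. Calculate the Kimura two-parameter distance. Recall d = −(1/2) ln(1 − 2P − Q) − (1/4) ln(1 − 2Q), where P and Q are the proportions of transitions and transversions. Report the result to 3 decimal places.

0.290

Under the Kimura two-parameter model, d = −½ ln(1 − 2P − Q) − ¼ ln(1 − 2Q).
1 − 2P − Q = 0.695, giving −½ ln(0.695) = 0.181922.
1 − 2Q = 0.65, giving −¼ ln(0.65) = 0.107696.
d = 0.181922 + 0.107696 = 0.289618.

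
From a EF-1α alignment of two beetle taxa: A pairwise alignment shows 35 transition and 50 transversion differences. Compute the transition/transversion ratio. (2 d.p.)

R = 35/50 = 0.70.

0.70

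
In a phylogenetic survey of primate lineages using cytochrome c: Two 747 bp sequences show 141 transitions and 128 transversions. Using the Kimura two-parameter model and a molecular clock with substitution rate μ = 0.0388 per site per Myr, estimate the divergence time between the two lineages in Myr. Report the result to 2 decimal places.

P = 141/747 ≈ 0.188755 and Q = 128/747 ≈ 0.171352.
Under the Kimura two-parameter model, d = −½ ln(1 − 2P − Q) − ¼ ln(1 − 2Q).
1 − 2P − Q = 0.451138, giving −½ ln(0.451138) = 0.397991.
1 − 2Q = 0.657296, giving −¼ ln(0.657296) = 0.104905.
d = 0.397991 + 0.104905 = 0.502896.
Under a molecular clock d = 2μt, so t = d/(2μ) = 0.502896 / (2 × 0.0388) = 6.48 Myr.

6.48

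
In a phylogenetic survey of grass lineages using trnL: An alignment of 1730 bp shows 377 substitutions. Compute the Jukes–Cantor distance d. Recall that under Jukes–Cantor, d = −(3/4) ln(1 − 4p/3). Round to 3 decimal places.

p = 377/1730 ≈ 0.217919.
d = −(3/4) ln(1 − 4p/3) = −0.75 ln(1 − 0.290559) = −0.75 ln(0.709441)
  = −0.75 × (-0.343278) = 0.257459 substitutions/site.

0.257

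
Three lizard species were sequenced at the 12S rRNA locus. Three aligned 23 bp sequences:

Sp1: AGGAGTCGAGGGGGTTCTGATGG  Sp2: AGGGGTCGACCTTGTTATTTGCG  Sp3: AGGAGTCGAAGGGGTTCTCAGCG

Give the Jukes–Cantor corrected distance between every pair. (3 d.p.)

Sp1–Sp2: 10/23 sites differ → p ≈ 0.434783, d = −0.75 ln(1 − 0.579711) = 0.650110 ≈ 0.650.
Sp1–Sp3: 4/23 sites differ → p ≈ 0.173913, d = −0.75 ln(1 − 0.231884) = 0.197861 ≈ 0.198.
Sp2–Sp3: 8/23 sites differ → p ≈ 0.347826, d = −0.75 ln(1 − 0.463768) = 0.467391 ≈ 0.467.

d(Sp1,Sp2) = 0.650, d(Sp1,Sp3) = 0.198, d(Sp2,Sp3) = 0.467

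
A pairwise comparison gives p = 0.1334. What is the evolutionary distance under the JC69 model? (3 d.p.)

d = −(3/4) ln(1 − 4p/3) = −0.75 ln(1 − 0.177867) = −0.75 ln(0.822133)
  = −0.75 × (-0.195853) = 0.146890 substitutions/site.

0.147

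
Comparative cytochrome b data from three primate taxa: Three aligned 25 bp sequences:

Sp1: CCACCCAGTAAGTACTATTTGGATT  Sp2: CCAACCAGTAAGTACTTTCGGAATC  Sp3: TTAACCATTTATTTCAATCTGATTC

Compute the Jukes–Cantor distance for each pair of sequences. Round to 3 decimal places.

Sp1–Sp2: 6/25 sites differ → p = 0.24, d = −0.75 ln(1 − 0.32) = 0.289247 ≈ 0.289.
Sp1–Sp3: 12/25 sites differ → p = 0.48, d = −0.75 ln(1 − 0.64) = 0.766238 ≈ 0.766.
Sp2–Sp3: 10/25 sites differ → p = 0.4, d = −0.75 ln(1 − 0.533333) = 0.571605 ≈ 0.572.

d(Sp1,Sp2) = 0.289, d(Sp1,Sp3) = 0.766, d(Sp2,Sp3) = 0.572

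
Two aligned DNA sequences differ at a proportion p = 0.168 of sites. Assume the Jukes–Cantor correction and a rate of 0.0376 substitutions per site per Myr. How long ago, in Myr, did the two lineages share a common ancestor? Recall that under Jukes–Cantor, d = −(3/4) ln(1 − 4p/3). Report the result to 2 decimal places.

2.53

d = −(3/4) ln(1 − 4p/3) = −0.75 ln(1 − 0.224) = −0.75 ln(0.776)
  = −0.75 × (-0.253603) = 0.190202 substitutions/site.
Under a molecular clock d = 2μt, so t = d/(2μ) = 0.190202 / (2 × 0.0376) = 2.53 Myr.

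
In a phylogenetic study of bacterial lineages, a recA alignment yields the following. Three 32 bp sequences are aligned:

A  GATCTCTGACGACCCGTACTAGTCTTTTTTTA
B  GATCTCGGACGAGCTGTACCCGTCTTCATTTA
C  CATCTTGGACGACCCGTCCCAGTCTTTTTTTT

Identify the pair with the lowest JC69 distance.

A–B: 7/32 differ, p = 0.219, d = 0.259.
A–C: 6/32 differ, p = 0.188, d = 0.216.
B–C: 9/32 differ, p = 0.281, d = 0.353.
The smallest distance is between A and C.

A and C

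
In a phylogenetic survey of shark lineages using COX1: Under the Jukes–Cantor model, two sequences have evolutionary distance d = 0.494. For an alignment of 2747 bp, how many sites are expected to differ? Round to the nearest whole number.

994

Invert JC69: p = (3/4)(1 − e^(−4d/3)) = 0.75 × (1 − e^(-0.658667)) = 0.75 × (1 − 0.517541) = 0.361844.
Expected differing sites = pL ≈ 0.361844 × 2747 = 993.985468 ≈ 994.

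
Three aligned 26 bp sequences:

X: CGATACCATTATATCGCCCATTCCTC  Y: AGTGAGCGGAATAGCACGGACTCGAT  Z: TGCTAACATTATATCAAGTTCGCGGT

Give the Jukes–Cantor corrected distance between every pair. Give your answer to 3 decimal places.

X–Y: 15/26 sites differ → p ≈ 0.576923, d = −0.75 ln(1 − 0.769231) = 1.099754 ≈ 1.100.
X–Z: 13/26 sites differ → p = 0.5, d = −0.75 ln(1 − 0.666667) = 0.823960 ≈ 0.824.
Y–Z: 13/26 sites differ → p = 0.5, d = −0.75 ln(1 − 0.666667) = 0.823960 ≈ 0.824.

d(X,Y) = 1.100, d(X,Z) = 0.824, d(Y,Z) = 0.824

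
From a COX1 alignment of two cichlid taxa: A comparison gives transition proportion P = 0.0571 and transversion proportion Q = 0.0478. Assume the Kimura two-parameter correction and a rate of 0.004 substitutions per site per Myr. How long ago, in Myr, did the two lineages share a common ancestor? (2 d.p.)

Under the Kimura two-parameter model, d = −½ ln(1 − 2P − Q) − ¼ ln(1 − 2Q).
1 − 2P − Q = 0.838, giving −½ ln(0.838) = 0.088369.
1 − 2Q = 0.9044, giving −¼ ln(0.9044) = 0.025121.
d = 0.088369 + 0.025121 = 0.113490.
Under a molecular clock d = 2μt, so t = d/(2μ) = 0.113490 / (2 × 0.004) = 14.19 Myr.

14.19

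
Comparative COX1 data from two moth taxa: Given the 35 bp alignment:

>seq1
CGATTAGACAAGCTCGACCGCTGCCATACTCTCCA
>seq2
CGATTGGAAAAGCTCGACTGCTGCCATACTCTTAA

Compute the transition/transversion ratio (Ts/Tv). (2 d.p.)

1.50

Transitions are A↔G and C↔T; transversions are all other mismatches.
Transitions: 3. Transversions: 2.
R = 3/2 = 1.50.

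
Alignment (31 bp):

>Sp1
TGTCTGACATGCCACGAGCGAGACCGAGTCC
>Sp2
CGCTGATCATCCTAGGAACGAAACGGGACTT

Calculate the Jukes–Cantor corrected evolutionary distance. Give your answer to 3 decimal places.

The sequences differ at 17 of 31 sites, so p = 17/31 ≈ 0.548387.
d = −(3/4) ln(1 − 4p/3) = −0.75 ln(1 − 0.731183) = −0.75 ln(0.268817)
  = −0.75 × (-1.313724) = 0.985293 substitutions/site.

0.985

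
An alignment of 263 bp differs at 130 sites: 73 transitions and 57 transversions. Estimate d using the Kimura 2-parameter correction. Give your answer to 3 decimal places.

P = 73/263 ≈ 0.277567 and Q = 57/263 ≈ 0.21673.
Under the Kimura two-parameter model, d = −½ ln(1 − 2P − Q) − ¼ ln(1 − 2Q).
1 − 2P − Q = 0.228136, giving −½ ln(0.228136) = 0.738907.
1 − 2Q = 0.56654, giving −¼ ln(0.56654) = 0.142052.
d = 0.738907 + 0.142052 = 0.880959.

0.881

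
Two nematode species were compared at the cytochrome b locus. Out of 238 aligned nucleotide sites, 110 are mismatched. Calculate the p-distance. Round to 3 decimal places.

p = 110/238 = 0.462184… ≈ 0.462 (to 3 d.p.).

0.462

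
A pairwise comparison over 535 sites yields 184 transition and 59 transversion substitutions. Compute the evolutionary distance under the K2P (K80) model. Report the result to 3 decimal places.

0.862

P = 184/535 ≈ 0.343925 and Q = 59/535 ≈ 0.11028.
Under the Kimura two-parameter model, d = −½ ln(1 − 2P − Q) − ¼ ln(1 − 2Q).
1 − 2P − Q = 0.20187, giving −½ ln(0.20187) = 0.800066.
1 − 2Q = 0.77944, giving −¼ ln(0.77944) = 0.062295.
d = 0.800066 + 0.062295 = 0.862361.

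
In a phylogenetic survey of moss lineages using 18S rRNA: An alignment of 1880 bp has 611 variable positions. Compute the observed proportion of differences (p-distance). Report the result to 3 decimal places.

0.325

p = 611/1880 = 0.325.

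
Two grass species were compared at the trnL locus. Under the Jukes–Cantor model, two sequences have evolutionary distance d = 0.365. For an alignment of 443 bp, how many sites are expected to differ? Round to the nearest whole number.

128

Invert JC69: p = (3/4)(1 − e^(−4d/3)) = 0.75 × (1 − e^(-0.486667)) = 0.75 × (1 − 0.614672) = 0.288996.
Expected differing sites = pL ≈ 0.288996 × 443 = 128.025228 ≈ 128.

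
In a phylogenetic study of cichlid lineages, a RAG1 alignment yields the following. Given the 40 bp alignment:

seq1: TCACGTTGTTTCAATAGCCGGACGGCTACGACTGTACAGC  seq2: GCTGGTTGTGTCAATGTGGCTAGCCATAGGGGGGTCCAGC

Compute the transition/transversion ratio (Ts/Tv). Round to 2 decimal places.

0.12

Transitions are A↔G and C↔T; transversions are all other mismatches.
Transitions: 2. Transversions: 17.
R = 2/17 = 0.117647… ≈ 0.12 (to 2 d.p.).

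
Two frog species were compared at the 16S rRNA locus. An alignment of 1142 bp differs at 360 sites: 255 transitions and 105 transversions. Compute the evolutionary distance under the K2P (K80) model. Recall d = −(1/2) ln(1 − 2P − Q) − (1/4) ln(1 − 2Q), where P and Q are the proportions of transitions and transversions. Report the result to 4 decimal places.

0.4375

P = 255/1142 ≈ 0.223292 and Q = 105/1142 ≈ 0.091944.
Under the Kimura two-parameter model, d = −½ ln(1 − 2P − Q) − ¼ ln(1 − 2Q).
1 − 2P − Q = 0.461472, giving −½ ln(0.461472) = 0.386667.
1 − 2Q = 0.816112, giving −¼ ln(0.816112) = 0.050801.
d = 0.386667 + 0.050801 = 0.437468.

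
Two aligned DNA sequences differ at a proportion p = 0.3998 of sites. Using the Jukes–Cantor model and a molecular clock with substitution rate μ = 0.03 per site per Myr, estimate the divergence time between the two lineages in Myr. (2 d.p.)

d = −(3/4) ln(1 − 4p/3) = −0.75 ln(1 − 0.533067) = −0.75 ln(0.466933)
  = −0.75 × (-0.761570) = 0.571178 substitutions/site.
Under a molecular clock d = 2μt, so t = d/(2μ) = 0.571178 / (2 × 0.03) = 9.52 Myr.

9.52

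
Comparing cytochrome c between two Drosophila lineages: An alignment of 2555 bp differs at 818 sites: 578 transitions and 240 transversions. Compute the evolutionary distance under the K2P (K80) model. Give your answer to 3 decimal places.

P = 578/2555 ≈ 0.226223 and Q = 240/2555 ≈ 0.093933.
Under the Kimura two-parameter model, d = −½ ln(1 − 2P − Q) − ¼ ln(1 − 2Q).
1 − 2P − Q = 0.453621, giving −½ ln(0.453621) = 0.395247.
1 − 2Q = 0.812134, giving −¼ ln(0.812134) = 0.052022.
d = 0.395247 + 0.052022 = 0.447269.

0.447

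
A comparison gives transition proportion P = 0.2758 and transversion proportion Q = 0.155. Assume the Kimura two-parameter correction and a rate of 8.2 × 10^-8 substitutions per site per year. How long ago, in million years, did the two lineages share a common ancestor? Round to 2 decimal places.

Under the Kimura two-parameter model, d = −½ ln(1 − 2P − Q) − ¼ ln(1 − 2Q).
1 − 2P − Q = 0.2934, giving −½ ln(0.2934) = 0.613109.
1 − 2Q = 0.69, giving −¼ ln(0.69) = 0.092766.
d = 0.613109 + 0.092766 = 0.705875.
Under a molecular clock d = 2μt, so t = d/(2μ) = 0.705875 / (2 × 8.2 × 10^-8) = 4.30 million years.

4.30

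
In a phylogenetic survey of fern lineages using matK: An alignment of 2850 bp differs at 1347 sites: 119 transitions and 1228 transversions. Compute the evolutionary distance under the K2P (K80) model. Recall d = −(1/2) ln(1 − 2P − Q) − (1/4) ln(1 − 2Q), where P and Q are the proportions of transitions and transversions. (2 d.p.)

0.86

P = 119/2850 ≈ 0.041754 and Q = 1228/2850 ≈ 0.430877.
Under the Kimura two-parameter model, d = −½ ln(1 − 2P − Q) − ¼ ln(1 − 2Q).
1 − 2P − Q = 0.485615, giving −½ ln(0.485615) = 0.361170.
1 − 2Q = 0.138246, giving −¼ ln(0.138246) = 0.494680.
d = 0.361170 + 0.494680 = 0.855850.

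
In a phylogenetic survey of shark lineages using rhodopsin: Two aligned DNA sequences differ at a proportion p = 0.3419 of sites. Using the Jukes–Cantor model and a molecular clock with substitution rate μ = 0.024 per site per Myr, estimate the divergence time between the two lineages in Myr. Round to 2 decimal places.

d = −(3/4) ln(1 − 4p/3) = −0.75 ln(1 − 0.455867) = −0.75 ln(0.544133)
  = −0.75 × (-0.608562) = 0.456422 substitutions/site.
Under a molecular clock d = 2μt, so t = d/(2μ) = 0.456422 / (2 × 0.024) = 9.51 Myr.

9.51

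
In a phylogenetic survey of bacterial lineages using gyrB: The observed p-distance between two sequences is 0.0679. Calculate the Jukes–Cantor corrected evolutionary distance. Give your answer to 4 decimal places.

d = −(3/4) ln(1 − 4p/3) = −0.75 ln(1 − 0.090533) = −0.75 ln(0.909467)
  = −0.75 × (-0.094897) = 0.071173 substitutions/site.

0.0712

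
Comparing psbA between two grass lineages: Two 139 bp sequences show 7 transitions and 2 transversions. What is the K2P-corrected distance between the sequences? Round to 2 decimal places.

0.07

P = 7/139 ≈ 0.05036 and Q = 2/139 ≈ 0.014388.
Under the Kimura two-parameter model, d = −½ ln(1 − 2P − Q) − ¼ ln(1 − 2Q).
1 − 2P − Q = 0.884892, giving −½ ln(0.884892) = 0.061145.
1 − 2Q = 0.971224, giving −¼ ln(0.971224) = 0.007300.
d = 0.061145 + 0.007300 = 0.068445.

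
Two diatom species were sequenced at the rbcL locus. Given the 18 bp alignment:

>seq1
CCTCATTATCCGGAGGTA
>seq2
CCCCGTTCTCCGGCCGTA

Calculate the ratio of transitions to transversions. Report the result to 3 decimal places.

Transitions are A↔G and C↔T; transversions are all other mismatches.
Transitions: 2. Transversions: 3.
R = 2/3 = 0.666666… ≈ 0.667 (to 3 d.p.).

0.667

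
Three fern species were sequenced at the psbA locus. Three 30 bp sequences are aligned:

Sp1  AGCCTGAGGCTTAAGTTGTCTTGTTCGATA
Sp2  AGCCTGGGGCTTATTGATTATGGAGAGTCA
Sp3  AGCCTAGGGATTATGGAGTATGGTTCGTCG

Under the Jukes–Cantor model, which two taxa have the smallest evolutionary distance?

Sp2 and Sp3

Sp1–Sp2: 13/30 differ, p = 0.433, d = 0.647.
Sp1–Sp3: 11/30 differ, p = 0.367, d = 0.503.
Sp2–Sp3: 8/30 differ, p = 0.267, d = 0.330.
The smallest distance is between Sp2 and Sp3.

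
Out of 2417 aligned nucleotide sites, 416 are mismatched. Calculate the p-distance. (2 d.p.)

0.17

p = 416/2417 = 0.172114… ≈ 0.17 (to 2 d.p.).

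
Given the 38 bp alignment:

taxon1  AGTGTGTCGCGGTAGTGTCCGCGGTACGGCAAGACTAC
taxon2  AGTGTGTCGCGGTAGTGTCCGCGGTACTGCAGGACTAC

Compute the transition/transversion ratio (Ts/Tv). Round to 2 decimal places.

Transitions are A↔G and C↔T; transversions are all other mismatches.
Transitions: 1. Transversions: 1.
R = 1/1 = 1.00.

1.00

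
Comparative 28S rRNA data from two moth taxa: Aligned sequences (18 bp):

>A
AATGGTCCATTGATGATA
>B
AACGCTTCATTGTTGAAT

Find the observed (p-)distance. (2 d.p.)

0.33

The sequences differ at 6 of 18 positions (sites 3, 5, 7, 13, 17, 18).
p = 6/18 = 0.333333… ≈ 0.33 (to 2 d.p.).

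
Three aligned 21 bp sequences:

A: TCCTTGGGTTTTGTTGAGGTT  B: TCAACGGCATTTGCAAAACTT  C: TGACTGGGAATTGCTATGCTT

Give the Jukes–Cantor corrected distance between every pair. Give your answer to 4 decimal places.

d(A,B) = 0.7557, d(A,C) = 0.6355, d(B,C) = 0.5319

A–B: 10/21 sites differ → p ≈ 0.47619, d = −0.75 ln(1 − 0.63492) = 0.755729 ≈ 0.7557.
A–C: 9/21 sites differ → p ≈ 0.428571, d = −0.75 ln(1 − 0.571428) = 0.635472 ≈ 0.6355.
B–C: 8/21 sites differ → p ≈ 0.380952, d = −0.75 ln(1 − 0.507936) = 0.531860 ≈ 0.5319.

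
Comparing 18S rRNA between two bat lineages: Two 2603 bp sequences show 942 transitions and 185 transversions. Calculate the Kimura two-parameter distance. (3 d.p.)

P = 942/2603 ≈ 0.36189 and Q = 185/2603 ≈ 0.071072.
Under the Kimura two-parameter model, d = −½ ln(1 − 2P − Q) − ¼ ln(1 − 2Q).
1 − 2P − Q = 0.205148, giving −½ ln(0.205148) = 0.792012.
1 − 2Q = 0.857856, giving −¼ ln(0.857856) = 0.038330.
d = 0.792012 + 0.038330 = 0.830342.

0.830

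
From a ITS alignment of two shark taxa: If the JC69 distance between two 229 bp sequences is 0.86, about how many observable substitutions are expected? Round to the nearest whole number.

117

Invert JC69: p = (3/4)(1 − e^(−4d/3)) = 0.75 × (1 − e^(-1.146667)) = 0.75 × (1 − 0.317694) = 0.511730.
Expected differing sites = pL ≈ 0.511730 × 229 = 117.18617 ≈ 117.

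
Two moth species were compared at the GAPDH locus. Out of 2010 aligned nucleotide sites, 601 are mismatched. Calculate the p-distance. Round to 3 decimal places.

p = 601/2010 = 0.299004… ≈ 0.299 (to 3 d.p.).

0.299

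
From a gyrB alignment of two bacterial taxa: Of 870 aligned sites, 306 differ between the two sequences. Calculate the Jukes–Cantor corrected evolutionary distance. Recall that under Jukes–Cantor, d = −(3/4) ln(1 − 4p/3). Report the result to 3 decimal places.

0.475

p = 306/870 ≈ 0.351724.
d = −(3/4) ln(1 − 4p/3) = −0.75 ln(1 − 0.468965) = −0.75 ln(0.531035)
  = −0.75 × (-0.632927) = 0.474695 substitutions/site.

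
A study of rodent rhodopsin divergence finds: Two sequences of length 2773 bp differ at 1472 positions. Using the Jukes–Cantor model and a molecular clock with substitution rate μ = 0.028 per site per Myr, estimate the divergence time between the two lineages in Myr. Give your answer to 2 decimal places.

p = 1472/2773 ≈ 0.530833.
d = −(3/4) ln(1 − 4p/3) = −0.75 ln(1 − 0.707777) = −0.75 ln(0.292223)
  = −0.75 × (-1.230238) = 0.922679 substitutions/site.
Under a molecular clock d = 2μt, so t = d/(2μ) = 0.922679 / (2 × 0.028) = 16.48 Myr.

16.48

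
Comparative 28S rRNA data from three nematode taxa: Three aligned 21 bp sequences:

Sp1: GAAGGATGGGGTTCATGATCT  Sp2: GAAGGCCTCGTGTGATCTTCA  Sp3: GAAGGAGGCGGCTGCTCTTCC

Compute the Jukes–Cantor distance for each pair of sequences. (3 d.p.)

d(Sp1,Sp2) = 0.756, d(Sp1,Sp3) = 0.532, d(Sp2,Sp3) = 0.441

Sp1–Sp2: 10/21 sites differ → p ≈ 0.47619, d = −0.75 ln(1 − 0.63492) = 0.755729 ≈ 0.756.
Sp1–Sp3: 8/21 sites differ → p ≈ 0.380952, d = −0.75 ln(1 − 0.507936) = 0.531860 ≈ 0.532.
Sp2–Sp3: 7/21 sites differ → p ≈ 0.333333, d = −0.75 ln(1 − 0.444444) = 0.440839 ≈ 0.441.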